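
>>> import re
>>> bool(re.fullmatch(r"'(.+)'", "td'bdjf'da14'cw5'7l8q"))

`re.fullmatch` is like wrapping the pattern in `^…$` (in single-line mode).
Here the pattern can't cover the whole string, so the call returns None, and `bool(None)` is False.

False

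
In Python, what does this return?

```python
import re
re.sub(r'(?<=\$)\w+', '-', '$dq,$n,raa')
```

'$-,$-,raa'

Because the assertion is zero-width, the text it checks is not consumed and won't appear in the result.
Each match is replaced by '-'.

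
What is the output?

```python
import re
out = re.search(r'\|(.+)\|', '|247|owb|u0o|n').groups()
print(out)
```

`search` walks the string left to right and returns the first match it finds.
The match spans [0:13] → '|247|owb|u0o|'.
Captured: group 1 = '247|owb|u0o'.

('247|owb|u0o',)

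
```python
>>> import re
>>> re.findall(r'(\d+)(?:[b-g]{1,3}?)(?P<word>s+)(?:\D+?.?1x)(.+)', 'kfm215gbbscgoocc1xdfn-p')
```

[('215', 's', 'dfn-p')]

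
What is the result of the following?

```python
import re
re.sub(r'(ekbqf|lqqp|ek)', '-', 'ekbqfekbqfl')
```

Alternation isn't longest-match — the leftmost alternative that fits at this position is chosen.
Matches: at [0:5] → 'ekbqf'; at [5:10] → 'ekbqf'.
Each match is replaced by '-'.

'--l'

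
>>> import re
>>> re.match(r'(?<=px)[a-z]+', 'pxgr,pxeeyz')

The `(?=…)`/`(?<=…)` assertion just peeks at neighbouring text; it doesn't advance the match position.
`match` is anchored at position 0; if the pattern doesn't fit there, it returns None.
Here position 0 doesn't satisfy it, so the call returns None.

None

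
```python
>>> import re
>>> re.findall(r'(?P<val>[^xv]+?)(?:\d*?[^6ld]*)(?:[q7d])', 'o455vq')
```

This matches one or more of any character except [xv] (lazy) (captured as 'val'); then zero or more of a digit (lazy), then zero or more of any character except [6ld] (non-capturing group); then one of [q7d] (non-capturing group).
A `+?`/`*?`/`{m,n}?` starts at its minimum and grows only as far as needed for what follows to match.
Scanning left to right: at [0:6] match 'o455vq', group 1 = 'o'.
`findall` collects group 1 from the one match (1 total).

['o']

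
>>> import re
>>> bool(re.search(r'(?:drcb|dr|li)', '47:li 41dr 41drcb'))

True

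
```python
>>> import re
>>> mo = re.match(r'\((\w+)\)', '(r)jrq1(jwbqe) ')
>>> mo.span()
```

(0, 3)

`re.match` only tries the pattern at the start of the string.
The match spans [0:3] → '(r)'.
Captured: group 1 = 'r'.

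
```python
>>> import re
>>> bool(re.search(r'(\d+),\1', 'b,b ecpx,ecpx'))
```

`\1` is not a pattern — it's the concrete string captured by group 1, re-applied verbatim.
`search` walks the string left to right and returns the first match it finds.
Here nothing in the string fits, so the call returns None, and `bool(None)` is False.

False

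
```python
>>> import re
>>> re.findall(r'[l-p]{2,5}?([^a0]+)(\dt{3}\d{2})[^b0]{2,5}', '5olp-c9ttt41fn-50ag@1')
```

The pattern matches 2 to 5 of a character in [l-p] (lazy); then one or more of any character except [a0] (captured); then a digit, then exactly 3 of a literal 't', then exactly 2 of a digit (captured); then 2 to 5 of any character except [b0].
Lazy quantifiers expand one character at a time until the remainder of the pattern can match.
Scanning left to right: at [1:16] match 'olp-c9ttt41fn-5', groups = ('p-c', '9ttt41').
2 groups means the one result is a tuple of 2 captured strings — 1 here.

[('p-c', '9ttt41')]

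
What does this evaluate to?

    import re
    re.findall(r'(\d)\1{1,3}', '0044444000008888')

['0', '4', '0', '8']

`\1` has to match the exact text group 1 already captured.
Scanning left to right: at [0:2] match '00', group 1 = '0'; at [2:6] match '4444', group 1 = '4'; at [7:11] match '0000', group 1 = '0'; at [12:16] match '8888', group 1 = '8'.
Because there's exactly one group, `findall` drops the full match and keeps group 1 from each hit.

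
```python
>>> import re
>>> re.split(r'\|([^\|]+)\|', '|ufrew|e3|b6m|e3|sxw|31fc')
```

['', 'ufrew', 'e3', 'b6m', 'e3', 'sxw', '31fc']

Matches to split on: at [0:7] → '|ufrew|'; at [9:14] → '|b6m|'; at [16:21] → '|sxw|'.
`re.split` interleaves the captured-group text with the surrounding fragments.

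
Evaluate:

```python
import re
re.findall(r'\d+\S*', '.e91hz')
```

The pattern matches one or more of a digit; then zero or more of a non-whitespace character.
Walking the string: at [2:6] → '91hz'.
Since nothing is captured, `findall` lists the 1 matched substring directly.

['91hz']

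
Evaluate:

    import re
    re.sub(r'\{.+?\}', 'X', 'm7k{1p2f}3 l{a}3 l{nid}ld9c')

Because the quantifier is non-greedy, it stops expanding at the earliest point where the rest of the pattern can succeed.
Matches: at [3:9] → '{1p2f}'; at [12:15] → '{a}'; at [18:23] → '{nid}'.
Every occurrence is swapped for 'X'.

'm7kX3 lX3 lXld9c'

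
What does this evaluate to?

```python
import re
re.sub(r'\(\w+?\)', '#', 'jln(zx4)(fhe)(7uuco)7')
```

'jln###7'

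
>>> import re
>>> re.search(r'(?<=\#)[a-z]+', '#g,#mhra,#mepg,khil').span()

(1, 2)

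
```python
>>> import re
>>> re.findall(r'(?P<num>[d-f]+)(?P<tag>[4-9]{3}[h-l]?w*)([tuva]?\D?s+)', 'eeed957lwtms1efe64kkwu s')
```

[('eeed', '957lw', 'tms')]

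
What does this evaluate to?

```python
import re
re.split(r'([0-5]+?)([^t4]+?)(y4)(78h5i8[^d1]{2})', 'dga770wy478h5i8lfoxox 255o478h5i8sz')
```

This matches one or more of a character in [0-5] (lazy) (captured); then one or more of any character except [t4] (lazy) (captured); then the literal 'y', then the literal '4' (captured); then the literal '78h', then the literal '5i8', then exactly 2 of any character except [d1] (captured).
Matches to split on: at [5:17] → '0wy478h5i8lf'.
Because the pattern has a capturing group, `split` also inserts each captured text between the pieces.

['dga77', '0', 'w', 'y4', '78h5i8lf', 'oxox 255o478h5i8sz']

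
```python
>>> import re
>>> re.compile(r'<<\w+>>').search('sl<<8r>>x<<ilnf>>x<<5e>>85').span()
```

`re.search` scans for the first position where the pattern succeeds.
The match spans [2:8] → '<<8r>>'.

(2, 8)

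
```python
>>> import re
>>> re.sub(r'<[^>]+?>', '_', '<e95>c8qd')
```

'_c8qd'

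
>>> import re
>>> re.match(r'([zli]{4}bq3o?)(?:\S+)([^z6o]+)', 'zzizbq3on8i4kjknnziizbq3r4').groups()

('zzizbq3o', '4')

The pattern matches exactly 4 of one of [zli], then the literal 'bq3', then optionally a literal 'o' (captured); then one or more of a non-whitespace character (non-capturing group); then one or more of any character except [z6o] (captured).
`re.match` only tries the pattern at the start of the string.
The match spans [0:26] → 'zzizbq3on8i4kjknnziizbq3r4'.
Captured: group 1 = 'zzizbq3o', group 2 = '4'.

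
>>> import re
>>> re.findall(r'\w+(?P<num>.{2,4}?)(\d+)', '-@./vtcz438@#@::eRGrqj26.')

[('43', '8'), ('j2', '6')]

Pattern: one or more of a word character; then 2 to 4 of any character (lazy) (captured as 'num'); then one or more of a digit (captured).
Walking the string: at [4:11] match 'vtcz438', groups = ('43', '8'); at [16:24] match 'eRGrqj26', groups = ('j2', '6').
`findall` packs the 2 group values into a tuple for every match.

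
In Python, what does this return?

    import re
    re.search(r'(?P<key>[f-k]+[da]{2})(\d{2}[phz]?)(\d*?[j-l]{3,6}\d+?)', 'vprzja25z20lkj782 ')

Pattern: one or more of a character in [f-k], then exactly 2 of one of [da] (captured as 'key'); then exactly 2 of a digit, then optionally one of [phz] (captured); then zero or more of a digit (lazy), then 3 to 6 of a character in [j-l], then one or more of a digit (lazy) (captured).
Here the pattern never matches, so the call returns None.

None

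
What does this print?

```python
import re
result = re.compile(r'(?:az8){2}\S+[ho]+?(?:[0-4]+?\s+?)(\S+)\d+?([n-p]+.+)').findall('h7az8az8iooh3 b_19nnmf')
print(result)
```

The pattern matches the literal 'az8' repeated 2 times, then one or more of a non-whitespace character, then one or more of one of [ho] (lazy); then one or more of a character in [0-4] (lazy), then one or more of whitespace (lazy) (non-capturing group); then one or more of a non-whitespace character (captured); then one or more of a digit (lazy); then one or more of a character in [n-p], then one or more of any character (captured).
Scanning left to right: at [2:22] match 'az8az8iooh3 b_19nnmf', groups = ('b_1', 'nnmf').
With 2 capturing groups, `findall` returns a 2-tuple per match.

[('b_1', 'nnmf')]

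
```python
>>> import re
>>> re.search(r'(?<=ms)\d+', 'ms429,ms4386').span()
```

(2, 5)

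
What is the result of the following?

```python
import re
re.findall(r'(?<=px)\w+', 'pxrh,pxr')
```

['rh', 'r']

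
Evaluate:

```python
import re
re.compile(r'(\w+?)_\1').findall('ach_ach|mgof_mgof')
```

['ach', 'mgof']

The backreference `\1` re-matches whatever the first group consumed, character for character.
Matches: at [0:7] match 'ach_ach', group 1 = 'ach'; at [8:17] match 'mgof_mgof', group 1 = 'mgof'.
With a single group, `findall` returns only what that group captured — 2 items.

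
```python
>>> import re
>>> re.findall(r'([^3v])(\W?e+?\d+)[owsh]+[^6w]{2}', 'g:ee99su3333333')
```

Pattern: any character except [3v] (captured); then optionally a non-word character, then one or more of a literal 'e' (lazy), then one or more of a digit (captured); then one or more of one of [owsh], then exactly 2 of any character except [6w].
Walking the string: at [0:9] match 'g:ee99su3', groups = ('g', ':ee99').
With 2 capturing groups, `findall` returns a 2-tuple per match.

[('g', ':ee99')]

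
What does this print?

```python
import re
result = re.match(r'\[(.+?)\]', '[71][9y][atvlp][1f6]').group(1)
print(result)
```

71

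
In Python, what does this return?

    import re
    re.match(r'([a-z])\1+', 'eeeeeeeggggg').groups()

('e',)

After group 1 captures some text, `\1` only succeeds where that same text appears again.
`match` is anchored at position 0; if the pattern doesn't fit there, it returns None.
The match spans [0:7] → 'eeeeeee'.
Captured: group 1 = 'e'.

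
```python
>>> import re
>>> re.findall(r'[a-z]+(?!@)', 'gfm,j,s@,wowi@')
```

['gfm', 'j', 'wow']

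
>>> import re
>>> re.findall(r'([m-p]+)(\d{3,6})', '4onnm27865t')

[('onnm', '27865')]

This matches one or more of a character in [m-p] (captured); then 3 to 6 of a digit (captured).
Scanning left to right: at [1:10] match 'onnm27865', groups = ('onnm', '27865').
2 groups means the one result is a tuple of 2 captured strings — 1 here.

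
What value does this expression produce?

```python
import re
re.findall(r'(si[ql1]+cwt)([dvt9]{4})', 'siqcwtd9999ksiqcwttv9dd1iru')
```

Pattern: the literal 'si', then one or more of one of [ql1], then the literal 'cwt' (captured); then exactly 4 of one of [dvt9] (captured).
Matches: at [0:10] match 'siqcwtd999', groups = ('siqcwt', 'd999'); at [12:22] match 'siqcwttv9d', groups = ('siqcwt', 'tv9d').
2 groups means each result is a tuple of 2 captured strings — 2 here.

[('siqcwt', 'd999'), ('siqcwt', 'tv9d')]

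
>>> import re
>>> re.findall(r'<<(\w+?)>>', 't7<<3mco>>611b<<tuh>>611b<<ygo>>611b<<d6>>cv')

['3mco', 'tuh', 'ygo', 'd6']

One capturing group, so `findall` returns just the captured substring from each match — 4 in all.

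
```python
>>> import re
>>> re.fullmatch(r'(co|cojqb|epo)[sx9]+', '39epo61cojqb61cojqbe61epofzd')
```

`re.fullmatch` requires the pattern to consume the entire string.
Here the string isn't matched end-to-end, so the call returns None.

None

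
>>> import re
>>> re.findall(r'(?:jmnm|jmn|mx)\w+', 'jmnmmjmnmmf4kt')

['jmnmmjmnmmf4kt']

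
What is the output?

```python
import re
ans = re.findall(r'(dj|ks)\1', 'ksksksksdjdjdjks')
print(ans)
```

`\1` has to match the exact text group 1 already captured.
`findall` collects group 1 from each match (3 total).

['ks', 'ks', 'dj']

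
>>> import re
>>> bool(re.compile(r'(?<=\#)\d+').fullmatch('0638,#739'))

False

`fullmatch` succeeds only if the pattern covers the string from start to end.
Here the pattern can't cover the whole string, so the call returns None, and `bool(None)` is False.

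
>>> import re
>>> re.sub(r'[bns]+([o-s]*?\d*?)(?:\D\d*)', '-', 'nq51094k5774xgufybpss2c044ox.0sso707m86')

'-k5774xgufy--ox.0-m86'

Lazy quantifiers expand one character at a time until the remainder of the pattern can match.
`sub` substitutes '-' at each match site.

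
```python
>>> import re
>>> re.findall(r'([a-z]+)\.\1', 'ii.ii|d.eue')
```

`\1` is not a pattern — it's the concrete string captured by group 1, re-applied verbatim.
`findall` collects group 1 from the one match (1 total).

['ii']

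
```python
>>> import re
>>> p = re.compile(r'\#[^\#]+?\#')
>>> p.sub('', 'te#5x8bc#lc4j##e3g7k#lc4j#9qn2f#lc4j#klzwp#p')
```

'telc4j#lc4jlc4jp'

Matches: at [2:9] → '#5x8bc#'; at [14:21] → '#e3g7k#'; at [25:32] → '#9qn2f#'; at [36:43] → '#klzwp#'.
`sub` substitutes '' at each match site.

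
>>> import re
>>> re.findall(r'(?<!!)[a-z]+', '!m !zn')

`(?!…)`/`(?<!…)` only lets a position through if the neighbouring text does NOT match; no characters are consumed.
Matches: at [5:6] → 'n'.
Since nothing is captured, `findall` lists the 1 matched substring directly.

['n']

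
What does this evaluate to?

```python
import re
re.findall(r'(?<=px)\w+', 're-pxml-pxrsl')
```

The positive lookaround only admits positions where the adjacent text matches; those characters stay outside the span.
Matches: at [5:7] → 'ml'; at [10:13] → 'rsl'.
`findall` yields the raw match text (2 of them) because the pattern has no groups.

['ml', 'rsl']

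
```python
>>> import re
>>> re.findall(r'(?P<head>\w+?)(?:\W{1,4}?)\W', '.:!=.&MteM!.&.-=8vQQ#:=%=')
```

The pattern matches one or more of a word character (lazy) (captured as 'head'); then 1 to 4 of a non-word character (lazy) (non-capturing group); then a non-word character.
Matches: at [6:12] match 'MteM!.', group 1 = 'MteM'; at [16:22] match '8vQQ#:', group 1 = '8vQQ'.
Because there's exactly one group, `findall` drops the full match and keeps group 1 from each hit.

['MteM', '8vQQ']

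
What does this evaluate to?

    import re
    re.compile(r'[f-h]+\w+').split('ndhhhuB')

['nd', '']

This matches one or more of a character in [f-h]; then one or more of a word character.
Each match becomes a cut point; 2 segments remain.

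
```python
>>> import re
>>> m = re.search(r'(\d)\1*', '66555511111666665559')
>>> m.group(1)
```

'6'

A backreference is literal: `\1` must see the identical characters the first group matched.
`search` walks the string left to right and returns the first match it finds.
The match spans [0:2] → '66'.
Captured: group 1 = '6'.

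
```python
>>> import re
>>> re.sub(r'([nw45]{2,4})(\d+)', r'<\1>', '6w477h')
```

The pattern matches 2 to 4 of one of [nw45] (captured); then one or more of a digit (captured).
Matches: at [1:5] → 'w477'.
`\1` in the replacement pulls in group 1's text for each match.

'6<w4>h'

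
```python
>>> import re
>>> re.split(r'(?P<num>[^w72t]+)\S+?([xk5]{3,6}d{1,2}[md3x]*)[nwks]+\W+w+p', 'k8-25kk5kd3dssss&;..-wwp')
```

['', 'k8-', '5kk5kd3d', '']

This matches one or more of any character except [w72t] (captured as 'num'); then one or more of a non-whitespace character (lazy); then 3 to 6 of one of [xk5], then 1 to 2 of the literal 'd', then zero or more of one of [md3x] (captured); then one or more of one of [nwks]; then one or more of a non-word character, then one or more of the literal 'w', then the literal 'p'.
With the lazy modifier that quantifier settles for the fewest repetitions that let the rest of the pattern succeed (the atoms after it are unaffected and can still be greedy).
Matches to split on: at [0:24] → 'k8-25kk5kd3dssss&;..-wwp'.
The group in the pattern means `split` returns the separators' captures alongside the pieces.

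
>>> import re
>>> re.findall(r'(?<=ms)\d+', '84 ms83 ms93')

['83', '93']

The lookaround is zero-width — it requires the adjacent text to match without consuming it, so the asserted text isn't part of the match.
Matches: at [5:7] → '83'; at [10:12] → '93'.
`findall` yields the raw match text (2 of them) because the pattern has no groups.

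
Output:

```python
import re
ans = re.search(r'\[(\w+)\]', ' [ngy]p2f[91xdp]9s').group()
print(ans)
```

Unlike `match`, `search` isn't anchored — it looks for the pattern anywhere in the string.
The match spans [1:6] → '[ngy]'.
Captured: group 1 = 'ngy'.

[ngy]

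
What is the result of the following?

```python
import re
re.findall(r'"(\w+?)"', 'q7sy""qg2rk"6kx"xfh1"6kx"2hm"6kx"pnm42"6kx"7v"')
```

['qg2rk', 'xfh1', '2hm', 'pnm42', '7v']

Matches: at [5:12] match '"qg2rk"', group 1 = 'qg2rk'; at [15:21] match '"xfh1"', group 1 = 'xfh1'; at [24:29] match '"2hm"', group 1 = '2hm'; at [32:39] match '"pnm42"', group 1 = 'pnm42'; at [42:46] match '"7v"', group 1 = '7v'.
Because there's exactly one group, `findall` drops the full match and keeps group 1 from each hit.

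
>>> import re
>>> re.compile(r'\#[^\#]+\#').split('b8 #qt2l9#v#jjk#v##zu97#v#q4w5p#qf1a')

Matches to split on: at [3:10] → '#qt2l9#'; at [11:16] → '#jjk#'; at [18:24] → '#zu97#'; at [25:32] → '#q4w5p#'.
Splitting on the pattern gives 5 pieces.

['b8 ', 'v', 'v#', 'v', 'qf1a']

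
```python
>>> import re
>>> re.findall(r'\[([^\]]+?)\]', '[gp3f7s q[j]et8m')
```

Scanning left to right: at [0:12] match '[gp3f7s q[j]', group 1 = 'gp3f7s q[j'.
Because there's exactly one group, `findall` drops the full match and keeps group 1 from the one hit.

['gp3f7s q[j']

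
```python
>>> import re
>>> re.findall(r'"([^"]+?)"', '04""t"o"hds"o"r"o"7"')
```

['t', 'hds', 'r', '7']

Scanning left to right: at [3:6] match '"t"', group 1 = 't'; at [7:12] match '"hds"', group 1 = 'hds'; at [13:16] match '"r"', group 1 = 'r'; at [17:20] match '"7"', group 1 = '7'.
One capturing group, so `findall` returns just the captured substring from each match — 4 in all.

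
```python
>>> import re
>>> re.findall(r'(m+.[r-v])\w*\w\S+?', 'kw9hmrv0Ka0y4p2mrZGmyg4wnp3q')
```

['mrv']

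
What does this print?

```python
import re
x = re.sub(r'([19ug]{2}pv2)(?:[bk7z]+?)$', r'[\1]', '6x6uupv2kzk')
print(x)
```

6x6[uupv2]

This matches exactly 2 of one of [19ug], then the literal 'pv2' (captured); then one or more of one of [bk7z] (lazy) (non-capturing group); then anchored at the end.
Matches: at [3:11] → 'uupv2kzk'.
Each match is replaced using the text its own group 1 captured.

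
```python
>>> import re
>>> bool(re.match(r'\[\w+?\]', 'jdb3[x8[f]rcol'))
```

`re.match` won't scan ahead — the pattern has to work from the very first character.
Here the string doesn't start with a match, so the call returns None, and `bool(None)` is False.

False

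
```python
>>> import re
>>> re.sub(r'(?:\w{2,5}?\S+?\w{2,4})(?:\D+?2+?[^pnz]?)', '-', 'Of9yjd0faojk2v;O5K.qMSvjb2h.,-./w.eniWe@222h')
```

Pattern: 2 to 5 of a word character (lazy), then one or more of a non-whitespace character (lazy), then 2 to 4 of a word character (non-capturing group); then one or more of a non-digit (lazy), then one or more of the literal '2' (lazy), then optionally any character except [pnz] (non-capturing group).
With the lazy modifier that quantifier settles for the fewest repetitions that let the rest of the pattern succeed (the atoms after it are unaffected and can still be greedy).
Matches: at [0:14] → 'Of9yjd0faojk2v'; at [15:27] → 'O5K.qMSvjb2h'; at [34:42] → 'eniWe@22'.
`sub` substitutes '-' at each match site.

'-;-.,-./w.-2h'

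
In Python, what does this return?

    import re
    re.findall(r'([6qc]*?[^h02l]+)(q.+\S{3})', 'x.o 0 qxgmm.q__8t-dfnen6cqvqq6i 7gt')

[(' qxgmm.q__8t-dfnen6cqvq', 'q6i 7gt')]

The pattern matches zero or more of one of [6qc] (lazy), then one or more of any character except [h02l] (captured); then the literal 'q', then one or more of any character, then exactly 3 of a non-whitespace character (captured).
Scanning left to right: at [5:35] match ' qxgmm.q__8t-dfnen6cqvqq6i 7gt', groups = (' qxgmm.q__8t-dfnen6cqvq', 'q6i 7gt').
Multiple groups make `findall` return tuples — one 2-tuple for the one match.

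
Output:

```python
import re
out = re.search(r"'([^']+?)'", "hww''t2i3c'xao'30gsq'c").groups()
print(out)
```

('t2i3c',)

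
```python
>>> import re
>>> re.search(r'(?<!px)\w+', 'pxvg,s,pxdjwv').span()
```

(0, 4)

The negative lookaround is zero-width — it rules out positions where the adjacent text would match, without consuming anything.
`re.search` scans for the first position where the pattern succeeds.
The match spans [0:4] → 'pxvg'.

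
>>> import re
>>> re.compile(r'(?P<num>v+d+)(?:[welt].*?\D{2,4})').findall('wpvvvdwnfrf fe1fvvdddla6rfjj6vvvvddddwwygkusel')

['vvvd', 'vvddd', 'vvvvdddd']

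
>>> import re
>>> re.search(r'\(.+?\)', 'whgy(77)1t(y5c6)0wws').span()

Lazy quantifiers expand one character at a time until the remainder of the pattern can match.
`search` walks the string left to right and returns the first match it finds.
The match spans [4:8] → '(77)'.

(4, 8)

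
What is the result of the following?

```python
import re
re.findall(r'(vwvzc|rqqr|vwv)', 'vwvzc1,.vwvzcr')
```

['vwvzc', 'vwvzc']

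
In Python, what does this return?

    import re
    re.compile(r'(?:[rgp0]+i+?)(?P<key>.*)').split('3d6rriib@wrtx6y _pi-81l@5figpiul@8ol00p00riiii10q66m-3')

['3d6', 'ib@wrtx6y _pi-81l@5figpiul@8ol00p00riiii10q66m-3', '']

A non-greedy quantifier consumes as few characters as it can — just enough that the remainder of the pattern still matches from where it stops; whatever follows it matches normally.
The group in the pattern means `split` returns the separators' captures alongside the pieces.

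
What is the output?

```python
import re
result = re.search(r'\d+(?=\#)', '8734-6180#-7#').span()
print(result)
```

(5, 9)

The `(?=…)`/`(?<=…)` assertion just peeks at neighbouring text; it doesn't advance the match position.
The match spans [5:9] → '6180'.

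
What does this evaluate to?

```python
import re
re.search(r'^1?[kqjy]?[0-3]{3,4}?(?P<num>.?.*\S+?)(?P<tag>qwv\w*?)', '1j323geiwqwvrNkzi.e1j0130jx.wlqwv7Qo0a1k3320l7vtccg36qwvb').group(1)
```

Pattern: anchored at the start of the string; then optionally a literal '1', then optionally one of [kqjy], then 3 to 4 of a character in [0-3] (lazy); then optionally any character, then zero or more of any character, then one or more of a non-whitespace character (lazy) (captured as 'num'); then the literal 'qwv', then zero or more of a word character (lazy) (captured as 'tag').
A `+?`/`*?`/`{m,n}?` starts at its minimum and grows only as far as needed for what follows to match.
Unlike `match`, `search` isn't anchored — it looks for the pattern anywhere in the string.
The match spans [0:56] → '1j323geiwqwvrNkzi.e1j0130jx.wlqwv7Qo0a1k3320l7vtccg36qwv'.
Captured: group 1 = 'geiwqwvrNkzi.e1j0130jx.wlqwv7Qo0a1k3320l7vtccg36', group 2 = 'qwv'.

'geiwqwvrNkzi.e1j0130jx.wlqwv7Qo0a1k3320l7vtccg36'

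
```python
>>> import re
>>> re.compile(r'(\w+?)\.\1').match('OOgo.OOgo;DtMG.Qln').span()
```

(0, 9)

After group 1 captures some text, `\1` only succeeds where that same text appears again.
With `match`, the pattern is implicitly anchored at the beginning.
The match spans [0:9] → 'OOgo.OOgo'.
Captured: group 1 = 'OOgo'.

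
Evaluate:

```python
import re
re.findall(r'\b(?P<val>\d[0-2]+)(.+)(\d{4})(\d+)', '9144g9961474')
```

Pattern: a word boundary (`\b`, zero-width); then a digit, then one or more of a character in [0-2] (captured as 'val'); then one or more of any character (captured); then exactly 4 of a digit (captured); then one or more of a digit (captured).
Scanning left to right: at [0:12] match '9144g9961474', groups = ('91', '44g99', '6147', '4').
Multiple groups make `findall` return tuples — one 4-tuple for the one match.

[('91', '44g99', '6147', '4')]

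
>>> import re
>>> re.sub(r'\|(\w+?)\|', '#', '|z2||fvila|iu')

Matches: at [0:4] → '|z2|'; at [4:11] → '|fvila|'.
Every occurrence is swapped for '#'.

'##iu'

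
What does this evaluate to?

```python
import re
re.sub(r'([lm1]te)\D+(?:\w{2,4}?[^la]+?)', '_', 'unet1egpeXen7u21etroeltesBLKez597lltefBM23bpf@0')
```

'unet1egpeXen7u21etroe_l_pf@0'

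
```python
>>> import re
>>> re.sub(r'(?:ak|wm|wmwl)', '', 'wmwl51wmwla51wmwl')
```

Branches in `(...|...)` are attempted left-to-right; the first branch that allows the whole pattern to succeed is taken.
Matches: at [0:2] → 'wm'; at [6:8] → 'wm'; at [13:15] → 'wm'.
Every occurrence is swapped for ''.

'wl51wla51wl'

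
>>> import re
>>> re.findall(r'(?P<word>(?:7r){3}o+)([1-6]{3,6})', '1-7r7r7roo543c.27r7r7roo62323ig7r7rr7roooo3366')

The pattern matches the literal '7r' repeated 3 times, then one or more of the literal 'o' (captured as 'word'); then 3 to 6 of a character in [1-6] (captured).
Scanning left to right: at [2:13] match '7r7r7roo543', groups = ('7r7r7roo', '543'); at [16:29] match '7r7r7roo62323', groups = ('7r7r7roo', '62323').
Multiple groups make `findall` return tuples — one 2-tuple for each match.

[('7r7r7roo', '543'), ('7r7r7roo', '62323')]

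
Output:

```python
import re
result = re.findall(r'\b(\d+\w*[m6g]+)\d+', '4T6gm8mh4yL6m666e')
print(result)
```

The pattern matches a word boundary (`\b`, zero-width); then one or more of a digit, then zero or more of a word character, then one or more of one of [m6g] (captured); then one or more of a digit.
Scanning left to right: at [0:16] match '4T6gm8mh4yL6m666', group 1 = '4T6gm8mh4yL6m66'.
One capturing group, so `findall` returns just the captured substring from the one match — 1 in all.

['4T6gm8mh4yL6m66']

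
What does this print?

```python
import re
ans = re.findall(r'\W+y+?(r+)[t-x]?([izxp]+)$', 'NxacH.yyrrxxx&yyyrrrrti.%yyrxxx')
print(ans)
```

The pattern matches one or more of a non-word character, then one or more of the literal 'y' (lazy); then one or more of a literal 'r' (captured); then optionally a character in [t-x]; then one or more of one of [izxp] (captured); then anchored at the end.
Walking the string: at [23:31] match '.%yyrxxx', groups = ('r', 'xx').
`findall` packs the 2 group values into a tuple for every match.

[('r', 'xx')]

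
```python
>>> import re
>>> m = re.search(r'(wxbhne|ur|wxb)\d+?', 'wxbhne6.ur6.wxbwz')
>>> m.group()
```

The match spans [0:7] → 'wxbhne6'.

'wxbhne6'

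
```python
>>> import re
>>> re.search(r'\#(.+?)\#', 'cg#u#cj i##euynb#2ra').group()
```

'#u#'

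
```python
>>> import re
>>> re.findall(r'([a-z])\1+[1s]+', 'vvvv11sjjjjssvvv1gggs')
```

['v', 'j', 'v', 'g']

A backreference is literal: `\1` must see the identical characters the first group matched.
Scanning left to right: at [0:7] match 'vvvv11s', group 1 = 'v'; at [7:13] match 'jjjjss', group 1 = 'j'; at [13:17] match 'vvv1', group 1 = 'v'; at [17:21] match 'gggs', group 1 = 'g'.
Because there's exactly one group, `findall` drops the full match and keeps group 1 from each hit.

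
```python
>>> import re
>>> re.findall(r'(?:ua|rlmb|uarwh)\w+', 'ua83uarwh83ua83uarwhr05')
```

Scanning left to right: at [0:23] → 'ua83uarwh83ua83uarwhr05'.
No capturing groups, so `findall` returns the 1 full match string.

['ua83uarwh83ua83uarwhr05']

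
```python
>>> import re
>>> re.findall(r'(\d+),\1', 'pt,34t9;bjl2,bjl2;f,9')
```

[]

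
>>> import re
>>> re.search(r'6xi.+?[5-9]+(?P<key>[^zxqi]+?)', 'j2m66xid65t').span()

(4, 11)

The pattern matches the literal '6xi', then one or more of any character (lazy), then one or more of a character in [5-9]; then one or more of any character except [zxqi] (lazy) (captured as 'key').
The match spans [4:11] → '6xid65t'.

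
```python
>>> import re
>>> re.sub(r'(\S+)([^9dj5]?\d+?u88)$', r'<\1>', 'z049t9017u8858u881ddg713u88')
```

'<z049t9017u8858u881ddg71>'

Each match is replaced using the text its own group 1 captured.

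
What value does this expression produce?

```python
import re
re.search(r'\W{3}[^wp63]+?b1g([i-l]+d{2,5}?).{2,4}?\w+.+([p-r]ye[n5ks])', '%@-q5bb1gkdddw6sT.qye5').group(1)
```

'kdd'

The match spans [0:22] → '%@-q5bb1gkdddw6sT.qye5'.
Captured: group 1 = 'kdd', group 2 = 'qye5'.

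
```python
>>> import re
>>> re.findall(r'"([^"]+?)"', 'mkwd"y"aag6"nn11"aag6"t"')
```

Because there's exactly one group, `findall` drops the full match and keeps group 1 from each hit.

['y', 'nn11', 't']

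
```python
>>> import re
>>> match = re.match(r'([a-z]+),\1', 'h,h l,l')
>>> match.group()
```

'h,h'

`re.match` only tries the pattern at the start of the string.
The match spans [0:3] → 'h,h'.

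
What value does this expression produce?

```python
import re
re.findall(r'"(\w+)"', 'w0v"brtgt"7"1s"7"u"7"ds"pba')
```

['brtgt', '1s', 'u', 'ds']

Scanning left to right: at [3:10] match '"brtgt"', group 1 = 'brtgt'; at [11:15] match '"1s"', group 1 = '1s'; at [16:19] match '"u"', group 1 = 'u'; at [20:24] match '"ds"', group 1 = 'ds'.
With a single group, `findall` returns only what that group captured — 4 items.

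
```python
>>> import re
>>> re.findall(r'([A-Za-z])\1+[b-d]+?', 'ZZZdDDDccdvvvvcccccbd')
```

After group 1 captures some text, `\1` only succeeds where that same text appears again.
With a single group, `findall` returns only what that group captured — 4 items.

['Z', 'D', 'v', 'c']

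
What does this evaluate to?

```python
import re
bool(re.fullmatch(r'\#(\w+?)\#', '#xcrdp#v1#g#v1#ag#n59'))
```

`fullmatch` succeeds only if the pattern covers the string from start to end.
Here the pattern can't cover the whole string, so the call returns None, and `bool(None)` is False.

False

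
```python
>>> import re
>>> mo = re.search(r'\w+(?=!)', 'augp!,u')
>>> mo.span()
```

(0, 4)

The positive lookaround only admits positions where the adjacent text matches; those characters stay outside the span.
The match spans [0:4] → 'augp'.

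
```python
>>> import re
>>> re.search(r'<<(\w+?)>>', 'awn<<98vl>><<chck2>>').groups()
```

Unlike `match`, `search` isn't anchored — it looks for the pattern anywhere in the string.
The match spans [3:11] → '<<98vl>>'.
Captured: group 1 = '98vl'.

('98vl',)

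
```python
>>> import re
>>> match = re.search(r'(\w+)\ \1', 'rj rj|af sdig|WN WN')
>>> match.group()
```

`\1` has to match the exact text group 1 already captured.
`re.search` tries every starting position until one works.
The match spans [0:5] → 'rj rj'.
Captured: group 1 = 'rj'.

'rj rj'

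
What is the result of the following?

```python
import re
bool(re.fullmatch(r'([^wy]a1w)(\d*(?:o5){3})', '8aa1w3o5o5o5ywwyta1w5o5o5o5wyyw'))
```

False

Pattern: any character except [wy], then the literal 'a1w' (captured); then zero or more of a digit, then the literal 'o5' repeated 3 times (captured).
`re.fullmatch` requires the pattern to consume the entire string.
Here the string isn't matched end-to-end, so the call returns None, and `bool(None)` is False.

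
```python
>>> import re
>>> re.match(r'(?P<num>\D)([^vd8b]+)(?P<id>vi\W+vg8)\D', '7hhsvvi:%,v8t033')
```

None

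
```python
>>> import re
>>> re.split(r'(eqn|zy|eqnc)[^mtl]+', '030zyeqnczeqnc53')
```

With a capturing group present, the delimiter's captured portion is kept in the result list.

['030', 'zy', '']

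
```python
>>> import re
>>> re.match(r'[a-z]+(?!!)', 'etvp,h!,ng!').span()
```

(0, 4)

`re.match` won't scan ahead — the pattern has to work from the very first character.
The match spans [0:4] → 'etvp'.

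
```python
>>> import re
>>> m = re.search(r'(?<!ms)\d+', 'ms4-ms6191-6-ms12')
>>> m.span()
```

Because the assertion is negative and zero-width, positions next to the forbidden text are skipped.
`re.search` scans for the first position where the pattern succeeds.
The match spans [7:10] → '191'.

(7, 10)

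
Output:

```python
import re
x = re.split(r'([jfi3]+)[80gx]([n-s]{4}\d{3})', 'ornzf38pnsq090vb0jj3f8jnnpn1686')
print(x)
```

With a capturing group present, the delimiter's captured portion is kept in the result list.

['ornz', 'f3', 'pnsq090', 'vb0jj3f8jnnpn1686']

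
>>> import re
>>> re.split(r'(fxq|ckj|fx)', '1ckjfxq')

Branches in `(...|...)` are attempted left-to-right; the first branch that allows the whole pattern to succeed is taken.
`re.split` interleaves the captured-group text with the surrounding fragments.

['1', 'ckj', '', 'fxq', '']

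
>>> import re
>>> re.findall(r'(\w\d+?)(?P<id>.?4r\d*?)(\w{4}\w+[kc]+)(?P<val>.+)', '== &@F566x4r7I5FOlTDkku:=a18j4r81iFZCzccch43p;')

[('F566', 'x4r', '7I5FOlTDkk', 'u:=a18j4r81iFZCzccch43p;')]

`findall` packs the 4 group values into a tuple for every match.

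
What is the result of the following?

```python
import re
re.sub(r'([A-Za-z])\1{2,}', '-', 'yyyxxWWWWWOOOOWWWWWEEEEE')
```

'-xx----'

The backreference `\1` re-matches whatever the first group consumed, character for character.
Every occurrence is swapped for '-'.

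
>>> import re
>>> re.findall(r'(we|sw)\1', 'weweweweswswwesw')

`\1` is not a pattern — it's the concrete string captured by group 1, re-applied verbatim.
Matches: at [0:4] match 'wewe', group 1 = 'we'; at [4:8] match 'wewe', group 1 = 'we'; at [8:12] match 'swsw', group 1 = 'sw'.
With a single group, `findall` returns only what that group captured — 3 items.

['we', 'we', 'sw']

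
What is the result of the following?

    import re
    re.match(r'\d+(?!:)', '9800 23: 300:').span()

(0, 4)

`(?!…)`/`(?<!…)` only lets a position through if the neighbouring text does NOT match; no characters are consumed.
`match` is anchored at position 0; if the pattern doesn't fit there, it returns None.
The match spans [0:4] → '9800'.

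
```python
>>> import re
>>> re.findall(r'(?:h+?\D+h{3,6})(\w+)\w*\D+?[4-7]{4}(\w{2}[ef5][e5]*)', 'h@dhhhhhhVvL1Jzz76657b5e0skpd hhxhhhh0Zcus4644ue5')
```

This matches one or more of the literal 'h' (lazy), then one or more of a non-digit, then 3 to 6 of a literal 'h' (non-capturing group); then one or more of a word character (captured); then zero or more of a word character, then one or more of a non-digit (lazy), then exactly 4 of a character in [4-7]; then exactly 2 of a word character, then one of [ef5], then zero or more of one of [e5] (captured).
`findall` packs the 2 group values into a tuple for every match.

[('VvL1Jz', '7b5e'), ('0Zcu', 'ue5')]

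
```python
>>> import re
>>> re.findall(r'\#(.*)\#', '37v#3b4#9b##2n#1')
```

['3b4#9b##2n']

Matches: at [3:15] match '#3b4#9b##2n#', group 1 = '3b4#9b##2n'.
With a single group, `findall` returns only what that group captured — 1 item.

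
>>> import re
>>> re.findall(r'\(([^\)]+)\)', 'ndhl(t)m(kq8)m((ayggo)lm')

Walking the string: at [4:7] match '(t)', group 1 = 't'; at [8:13] match '(kq8)', group 1 = 'kq8'; at [14:22] match '((ayggo)', group 1 = '(ayggo'.
`findall` collects group 1 from each match (3 total).

['t', 'kq8', '(ayggo']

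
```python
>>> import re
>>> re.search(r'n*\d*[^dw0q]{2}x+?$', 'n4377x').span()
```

(0, 6)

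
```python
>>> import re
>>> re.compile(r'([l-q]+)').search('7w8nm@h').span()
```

(3, 5)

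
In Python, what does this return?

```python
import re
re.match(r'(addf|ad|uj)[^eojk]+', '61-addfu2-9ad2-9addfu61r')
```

None

`re.match` won't scan ahead — the pattern has to work from the very first character.
Here position 0 doesn't satisfy it, so the call returns None.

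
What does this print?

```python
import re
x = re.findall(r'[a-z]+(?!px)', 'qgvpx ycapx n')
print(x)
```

`(?!…)`/`(?<!…)` only lets a position through if the neighbouring text does NOT match; no characters are consumed.
Since nothing is captured, `findall` lists the 3 matched substrings directly.

['qgvpx', 'ycapx', 'n']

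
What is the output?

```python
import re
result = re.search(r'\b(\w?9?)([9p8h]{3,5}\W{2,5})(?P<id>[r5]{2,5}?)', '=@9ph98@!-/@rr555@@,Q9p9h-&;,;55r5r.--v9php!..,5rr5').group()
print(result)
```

9ph98@!-/@rr

Pattern: a word boundary (`\b`, zero-width); then optionally a word character, then optionally a literal '9' (captured); then 3 to 5 of one of [9p8h], then 2 to 5 of a non-word character (captured); then 2 to 5 of one of [r5] (lazy) (captured as 'id').
Unlike `match`, `search` isn't anchored — it looks for the pattern anywhere in the string.
The match spans [2:14] → '9ph98@!-/@rr'.
Captured: group 1 = '9', group 2 = 'ph98@!-/@', group 3 = 'rr'.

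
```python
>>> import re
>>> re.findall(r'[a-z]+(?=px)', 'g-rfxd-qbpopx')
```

Lookahead/lookbehind check context without consuming it, so the matched span excludes the asserted characters.
`findall` yields the raw match text (1 of them) because the pattern has no groups.

['qbpo']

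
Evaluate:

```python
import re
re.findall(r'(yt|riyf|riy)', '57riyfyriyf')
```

`|` is ordered: at each position the engine commits to the first alternative that works.
With a single group, `findall` returns only what that group captured — 2 items.

['riyf', 'riyf']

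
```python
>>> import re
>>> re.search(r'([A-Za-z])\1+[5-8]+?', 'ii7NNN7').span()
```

(0, 3)

The backreference `\1` re-matches whatever the first group consumed, character for character.
The match spans [0:3] → 'ii7'.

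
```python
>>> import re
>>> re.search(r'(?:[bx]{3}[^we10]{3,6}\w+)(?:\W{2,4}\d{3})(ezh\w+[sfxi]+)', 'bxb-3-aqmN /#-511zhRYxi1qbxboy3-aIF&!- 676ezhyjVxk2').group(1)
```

The match spans [25:49] → 'bxboy3-aIF&!- 676ezhyjVx'.
Captured: group 1 = 'ezhyjVx'.

'ezhyjVx'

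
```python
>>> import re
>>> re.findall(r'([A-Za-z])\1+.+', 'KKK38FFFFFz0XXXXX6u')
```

A backreference is literal: `\1` must see the identical characters the first group matched.
One capturing group, so `findall` returns just the captured substring from the one match — 1 in all.

['K']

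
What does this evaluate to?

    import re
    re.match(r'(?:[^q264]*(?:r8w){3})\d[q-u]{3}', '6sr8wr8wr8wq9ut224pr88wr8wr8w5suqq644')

None

`match` is anchored at position 0; if the pattern doesn't fit there, it returns None.
Here the pattern fails at index 0, so the call returns None.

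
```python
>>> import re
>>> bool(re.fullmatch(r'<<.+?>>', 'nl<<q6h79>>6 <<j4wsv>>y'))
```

False

`fullmatch` succeeds only if the pattern covers the string from start to end.
Here there's no way to consume every character, so the call returns None, and `bool(None)` is False.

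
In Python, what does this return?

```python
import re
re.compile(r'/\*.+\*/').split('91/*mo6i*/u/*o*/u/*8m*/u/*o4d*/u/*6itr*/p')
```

Splitting on the pattern gives 2 pieces.

['91', 'p']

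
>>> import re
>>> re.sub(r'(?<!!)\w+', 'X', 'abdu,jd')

`(?!…)`/`(?<!…)` only lets a position through if the neighbouring text does NOT match; no characters are consumed.
Matches: at [0:4] → 'abdu'; at [5:7] → 'jd'.
`sub` substitutes 'X' at each match site.

'X,X'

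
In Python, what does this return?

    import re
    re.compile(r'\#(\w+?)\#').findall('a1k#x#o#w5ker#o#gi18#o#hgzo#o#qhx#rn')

['x', 'w5ker', 'gi18', 'hgzo', 'qhx']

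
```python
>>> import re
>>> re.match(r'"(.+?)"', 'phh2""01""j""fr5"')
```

`re.match` won't scan ahead — the pattern has to work from the very first character.
Here the string doesn't start with a match, so the call returns None.

None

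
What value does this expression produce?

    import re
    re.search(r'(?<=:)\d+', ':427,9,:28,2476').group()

'427'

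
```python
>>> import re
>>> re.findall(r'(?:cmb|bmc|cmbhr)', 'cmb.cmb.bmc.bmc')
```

Matches: at [0:3] → 'cmb'; at [4:7] → 'cmb'; at [8:11] → 'bmc'; at [12:15] → 'bmc'.
`findall` yields the raw match text (4 of them) because the pattern has no groups.

['cmb', 'cmb', 'bmc', 'bmc']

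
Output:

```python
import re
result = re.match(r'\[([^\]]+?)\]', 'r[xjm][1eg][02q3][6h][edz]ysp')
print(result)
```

None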